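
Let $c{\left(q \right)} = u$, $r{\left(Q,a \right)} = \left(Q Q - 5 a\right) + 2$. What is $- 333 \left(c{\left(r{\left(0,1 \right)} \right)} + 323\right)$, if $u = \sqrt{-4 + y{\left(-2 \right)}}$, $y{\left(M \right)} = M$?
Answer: $-107559 - 333 i \sqrt{6} \approx -1.0756 \cdot 10^{5} - 815.68 i$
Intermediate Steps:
$r{\left(Q,a \right)} = 2 + Q^{2} - 5 a$ ($r{\left(Q,a \right)} = \left(Q^{2} - 5 a\right) + 2 = 2 + Q^{2} - 5 a$)
$u = i \sqrt{6}$ ($u = \sqrt{-4 - 2} = \sqrt{-6} = i \sqrt{6} \approx 2.4495 i$)
$c{\left(q \right)} = i \sqrt{6}$
$- 333 \left(c{\left(r{\left(0,1 \right)} \right)} + 323\right) = - 333 \left(i \sqrt{6} + 323\right) = - 333 \left(323 + i \sqrt{6}\right) = -107559 - 333 i \sqrt{6}$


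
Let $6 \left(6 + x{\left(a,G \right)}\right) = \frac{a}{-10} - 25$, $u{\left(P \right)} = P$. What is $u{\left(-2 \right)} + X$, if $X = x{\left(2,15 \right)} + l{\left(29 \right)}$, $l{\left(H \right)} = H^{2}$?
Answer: $\frac{4144}{5} \approx 828.8$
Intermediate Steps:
$x{\left(a,G \right)} = - \frac{61}{6} - \frac{a}{60}$ ($x{\left(a,G \right)} = -6 + \frac{\frac{a}{-10} - 25}{6} = -6 + \frac{- \frac{a}{10} - 25}{6} = -6 + \frac{-25 - \frac{a}{10}}{6} = -6 - \left(\frac{25}{6} + \frac{a}{60}\right) = - \frac{61}{6} - \frac{a}{60}$)
$X = \frac{4154}{5}$ ($X = \left(- \frac{61}{6} - \frac{1}{30}\right) + 29^{2} = \left(- \frac{61}{6} - \frac{1}{30}\right) + 841 = - \frac{51}{5} + 841 = \frac{4154}{5} \approx 830.8$)
$u{\left(-2 \right)} + X = -2 + \frac{4154}{5} = \frac{4144}{5}$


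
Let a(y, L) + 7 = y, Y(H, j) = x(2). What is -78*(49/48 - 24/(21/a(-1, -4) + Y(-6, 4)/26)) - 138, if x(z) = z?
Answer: -2018869/2120 ≈ -952.30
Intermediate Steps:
Y(H, j) = 2
a(y, L) = -7 + y
-78*(49/48 - 24/(21/a(-1, -4) + Y(-6, 4)/26)) - 138 = -78*(49/48 - 24/(21/(-7 - 1) + 2/26)) - 138 = -78*(49*(1/48) - 24/(21/(-8) + 2*(1/26))) - 138 = -78*(49/48 - 24/(21*(-⅛) + 1/13)) - 138 = -78*(49/48 - 24/(-21/8 + 1/13)) - 138 = -78*(49/48 - 24/(-265/104)) - 138 = -78*(49/48 - 24*(-104/265)) - 138 = -78*(49/48 + 2496/265) - 138 = -78*132793/12720 - 138 = -1726309/2120 - 138 = -2018869/2120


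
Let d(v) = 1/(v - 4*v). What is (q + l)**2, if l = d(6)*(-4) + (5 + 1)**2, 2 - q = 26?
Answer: 12100/81 ≈ 149.38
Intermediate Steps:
q = -24 (q = 2 - 1*26 = 2 - 26 = -24)
d(v) = -1/(3*v) (d(v) = 1/(-3*v) = -1/(3*v))
l = 326/9 (l = -1/3/6*(-4) + (5 + 1)**2 = -1/3*1/6*(-4) + 6**2 = -1/18*(-4) + 36 = 2/9 + 36 = 326/9 ≈ 36.222)
(q + l)**2 = (-24 + 326/9)**2 = (110/9)**2 = 12100/81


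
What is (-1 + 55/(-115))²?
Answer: 1156/529 ≈ 2.1853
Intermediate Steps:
(-1 + 55/(-115))² = (-1 + 55*(-1/115))² = (-1 - 11/23)² = (-34/23)² = 1156/529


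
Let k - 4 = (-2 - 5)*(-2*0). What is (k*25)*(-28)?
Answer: -2800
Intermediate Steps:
k = 4 (k = 4 + (-2 - 5)*(-2*0) = 4 - 7*0 = 4 + 0 = 4)
(k*25)*(-28) = (4*25)*(-28) = 100*(-28) = -2800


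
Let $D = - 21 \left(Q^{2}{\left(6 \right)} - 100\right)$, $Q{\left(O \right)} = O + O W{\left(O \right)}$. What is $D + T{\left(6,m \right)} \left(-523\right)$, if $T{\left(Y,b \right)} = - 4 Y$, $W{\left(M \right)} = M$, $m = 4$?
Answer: $-22392$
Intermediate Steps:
$Q{\left(O \right)} = O + O^{2}$ ($Q{\left(O \right)} = O + O O = O + O^{2}$)
$D = -34944$ ($D = - 21 \left(\left(6 \left(1 + 6\right)\right)^{2} - 100\right) = - 21 \left(\left(6 \cdot 7\right)^{2} - 100\right) = - 21 \left(42^{2} - 100\right) = - 21 \left(1764 - 100\right) = \left(-21\right) 1664 = -34944$)
$D + T{\left(6,m \right)} \left(-523\right) = -34944 + \left(-4\right) 6 \left(-523\right) = -34944 - -12552 = -34944 + 12552 = -22392$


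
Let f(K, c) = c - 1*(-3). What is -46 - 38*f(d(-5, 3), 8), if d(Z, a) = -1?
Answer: -464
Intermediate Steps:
f(K, c) = 3 + c (f(K, c) = c + 3 = 3 + c)
-46 - 38*f(d(-5, 3), 8) = -46 - 38*(3 + 8) = -46 - 38*11 = -46 - 418 = -464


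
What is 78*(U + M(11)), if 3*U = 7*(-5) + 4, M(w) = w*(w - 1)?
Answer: 7774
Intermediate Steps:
M(w) = w*(-1 + w)
U = -31/3 (U = (7*(-5) + 4)/3 = (-35 + 4)/3 = (⅓)*(-31) = -31/3 ≈ -10.333)
78*(U + M(11)) = 78*(-31/3 + 11*(-1 + 11)) = 78*(-31/3 + 11*10) = 78*(-31/3 + 110) = 78*(299/3) = 7774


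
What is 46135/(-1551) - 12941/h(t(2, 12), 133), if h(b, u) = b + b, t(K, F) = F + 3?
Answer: -2383949/5170 ≈ -461.11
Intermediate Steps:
t(K, F) = 3 + F
h(b, u) = 2*b
46135/(-1551) - 12941/h(t(2, 12), 133) = 46135/(-1551) - 12941*1/(2*(3 + 12)) = 46135*(-1/1551) - 12941/(2*15) = -46135/1551 - 12941/30 = -2383949/5170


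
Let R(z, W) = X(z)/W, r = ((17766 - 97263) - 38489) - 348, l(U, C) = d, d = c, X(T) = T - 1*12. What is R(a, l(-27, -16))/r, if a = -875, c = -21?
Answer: -887/2485014 ≈ -0.00035694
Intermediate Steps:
X(T) = -12 + T (X(T) = T - 12 = -12 + T)
d = -21
l(U, C) = -21
r = -118334 (r = (-79497 - 38489) - 348 = -117986 - 348 = -118334)
R(z, W) = (-12 + z)/W
R(a, l(-27, -16))/r = ((-12 - 875)/(-21))/(-118334) = -1/21*(-887)*(-1/118334) = (887/21)*(-1/118334) = -887/2485014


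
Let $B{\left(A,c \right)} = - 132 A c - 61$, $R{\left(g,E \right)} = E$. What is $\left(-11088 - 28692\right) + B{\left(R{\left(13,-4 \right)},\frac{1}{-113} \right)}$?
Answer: $- \frac{4502561}{113} \approx -39846.0$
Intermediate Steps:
$B{\left(A,c \right)} = -61 - 132 A c$ ($B{\left(A,c \right)} = - 132 A c - 61 = -61 - 132 A c$)
$\left(-11088 - 28692\right) + B{\left(R{\left(13,-4 \right)},\frac{1}{-113} \right)} = \left(-11088 - 28692\right) - \left(61 - \frac{528}{-113}\right) = -39780 - \left(61 - - \frac{528}{113}\right) = -39780 - \frac{7421}{113} = - \frac{4502561}{113}$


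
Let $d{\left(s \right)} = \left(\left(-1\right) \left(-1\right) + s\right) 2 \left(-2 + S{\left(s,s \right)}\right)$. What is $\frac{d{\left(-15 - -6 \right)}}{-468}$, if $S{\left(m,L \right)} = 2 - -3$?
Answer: $\frac{4}{39} \approx 0.10256$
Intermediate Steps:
$S{\left(m,L \right)} = 5$ ($S{\left(m,L \right)} = 2 + 3 = 5$)
$d{\left(s \right)} = 6 + 6 s$ ($d{\left(s \right)} = \left(\left(-1\right) \left(-1\right) + s\right) 2 \left(-2 + 5\right) = \left(1 + s\right) 2 \cdot 3 = \left(2 + 2 s\right) 3 = 6 + 6 s$)
$\frac{d{\left(-15 - -6 \right)}}{-468} = \frac{6 + 6 \left(-15 - -6\right)}{-468} = \left(6 + 6 \left(-15 + 6\right)\right) \left(- \frac{1}{468}\right) = \left(6 + 6 \left(-9\right)\right) \left(- \frac{1}{468}\right) = \left(6 - 54\right) \left(- \frac{1}{468}\right) = \left(-48\right) \left(- \frac{1}{468}\right) = \frac{4}{39}$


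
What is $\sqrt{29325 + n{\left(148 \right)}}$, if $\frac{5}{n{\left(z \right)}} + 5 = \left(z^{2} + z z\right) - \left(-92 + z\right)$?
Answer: $\frac{2 \sqrt{14030546370665}}{43747} \approx 171.25$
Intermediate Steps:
$n{\left(z \right)} = \frac{5}{87 - z + 2 z^{2}}$ ($n{\left(z \right)} = \frac{5}{-5 - \left(-92 + z - z^{2} - z z\right)} = \frac{5}{-5 - \left(-92 + z - 2 z^{2}\right)} = \frac{5}{-5 + \left(92 - z + 2 z^{2}\right)} = \frac{5}{87 - z + 2 z^{2}}$)
$\sqrt{29325 + n{\left(148 \right)}} = \sqrt{29325 + \frac{5}{87 - 148 + 2 \cdot 148^{2}}} = \sqrt{29325 + \frac{5}{87 - 148 + 2 \cdot 21904}} = \sqrt{29325 + \frac{5}{87 - 148 + 43808}} = \sqrt{29325 + \frac{5}{43747}} = \sqrt{\frac{1282880780}{43747}} = \frac{2 \sqrt{14030546370665}}{43747}$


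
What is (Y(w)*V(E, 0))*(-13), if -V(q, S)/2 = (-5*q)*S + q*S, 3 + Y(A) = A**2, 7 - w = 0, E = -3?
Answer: 0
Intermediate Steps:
w = 7 (w = 7 - 1*0 = 7 + 0 = 7)
Y(A) = -3 + A**2
V(q, S) = 8*S*q (V(q, S) = -2*((-5*q)*S + q*S) = -2*(-5*S*q + S*q) = -(-8)*S*q = 8*S*q)
(Y(w)*V(E, 0))*(-13) = ((-3 + 7**2)*(8*0*(-3)))*(-13) = ((-3 + 49)*0)*(-13) = (46*0)*(-13) = 0*(-13) = 0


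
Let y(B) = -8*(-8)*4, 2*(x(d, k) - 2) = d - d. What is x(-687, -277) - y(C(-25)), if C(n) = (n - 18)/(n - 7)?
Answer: -254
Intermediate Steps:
C(n) = (-18 + n)/(-7 + n)
x(d, k) = 2 (x(d, k) = 2 + (d - d)/2 = 2 + (½)*0 = 2 + 0 = 2)
y(B) = 256 (y(B) = 64*4 = 256)
x(-687, -277) - y(C(-25)) = 2 - 1*256 = 2 - 256 = -254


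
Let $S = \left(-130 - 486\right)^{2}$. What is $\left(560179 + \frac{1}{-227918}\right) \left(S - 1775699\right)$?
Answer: $- \frac{178265153735305003}{227918} \approx -7.8215 \cdot 10^{11}$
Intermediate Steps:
$S = 379456$ ($S = \left(-616\right)^{2} = 379456$)
$\left(560179 + \frac{1}{-227918}\right) \left(S - 1775699\right) = \left(560179 + \frac{1}{-227918}\right) \left(379456 - 1775699\right) = \left(560179 - \frac{1}{227918}\right) \left(-1396243\right) = \frac{127674877321}{227918} \left(-1396243\right) = - \frac{178265153735305003}{227918}$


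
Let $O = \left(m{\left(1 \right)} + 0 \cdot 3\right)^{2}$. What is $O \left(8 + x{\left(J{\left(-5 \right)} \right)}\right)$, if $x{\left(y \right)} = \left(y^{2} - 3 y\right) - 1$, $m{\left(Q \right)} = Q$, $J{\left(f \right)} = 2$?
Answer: $5$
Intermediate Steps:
$x{\left(y \right)} = -1 + y^{2} - 3 y$
$O = 1$ ($O = \left(1 + 0 \cdot 3\right)^{2} = \left(1 + 0\right)^{2} = 1^{2} = 1$)
$O \left(8 + x{\left(J{\left(-5 \right)} \right)}\right) = 1 \left(8 - \left(7 - 4\right)\right) = 1 \left(8 - 3\right) = 1 \cdot 5 = 5$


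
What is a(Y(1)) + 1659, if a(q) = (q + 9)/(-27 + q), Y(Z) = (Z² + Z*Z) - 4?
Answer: 48104/29 ≈ 1658.8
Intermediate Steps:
Y(Z) = -4 + 2*Z² (Y(Z) = (Z² + Z²) - 4 = 2*Z² - 4 = -4 + 2*Z²)
a(q) = (9 + q)/(-27 + q)
a(Y(1)) + 1659 = (9 + (-4 + 2*1²))/(-27 + (-4 + 2*1²)) + 1659 = (9 + (-4 + 2*1))/(-27 + (-4 + 2*1)) + 1659 = (9 + (-4 + 2))/(-27 + (-4 + 2)) + 1659 = (9 - 2)/(-27 - 2) + 1659 = 7/(-29) + 1659 = -1/29*7 + 1659 = -7/29 + 1659 = 48104/29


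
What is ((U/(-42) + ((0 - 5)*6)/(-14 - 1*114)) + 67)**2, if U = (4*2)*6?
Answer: 876692881/200704 ≈ 4368.1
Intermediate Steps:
U = 48 (U = 8*6 = 48)
((U/(-42) + ((0 - 5)*6)/(-14 - 1*114)) + 67)**2 = ((48/(-42) + ((0 - 5)*6)/(-14 - 1*114)) + 67)**2 = ((48*(-1/42) + (-5*6)/(-14 - 114)) + 67)**2 = ((-8/7 - 30/(-128)) + 67)**2 = ((-8/7 - 30*(-1/128)) + 67)**2 = ((-8/7 + 15/64) + 67)**2 = (-407/448 + 67)**2 = (29609/448)**2 = 876692881/200704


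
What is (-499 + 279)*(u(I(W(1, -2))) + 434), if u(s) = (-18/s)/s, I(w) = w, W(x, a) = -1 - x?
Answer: -94490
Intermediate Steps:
u(s) = -18/s²
(-499 + 279)*(u(I(W(1, -2))) + 434) = (-499 + 279)*(-18/(-1 - 1*1)² + 434) = -220*(-18/(-1 - 1)² + 434) = -220*(-18/(-2)² + 434) = -220*(-18*¼ + 434) = -220*(-9/2 + 434) = -220*859/2 = -94490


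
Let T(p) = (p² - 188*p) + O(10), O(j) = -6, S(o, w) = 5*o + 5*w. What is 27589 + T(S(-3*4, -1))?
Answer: 44028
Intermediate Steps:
T(p) = -6 + p² - 188*p (T(p) = (p² - 188*p) - 6 = -6 + p² - 188*p)
27589 + T(S(-3*4, -1)) = 27589 + (-6 + (5*(-3*4) + 5*(-1))² - 188*(5*(-3*4) + 5*(-1))) = 27589 + (-6 + (5*(-12) - 5)² - 188*(5*(-12) - 5)) = 27589 + (-6 + (-60 - 5)² - 188*(-60 - 5)) = 27589 + (-6 + (-65)² - 188*(-65)) = 27589 + (-6 + 4225 + 12220) = 27589 + 16439 = 44028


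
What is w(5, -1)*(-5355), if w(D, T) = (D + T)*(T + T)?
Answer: 42840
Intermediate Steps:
w(D, T) = 2*T*(D + T) (w(D, T) = (D + T)*(2*T) = 2*T*(D + T))
w(5, -1)*(-5355) = (2*(-1)*(5 - 1))*(-5355) = (2*(-1)*4)*(-5355) = -8*(-5355) = 42840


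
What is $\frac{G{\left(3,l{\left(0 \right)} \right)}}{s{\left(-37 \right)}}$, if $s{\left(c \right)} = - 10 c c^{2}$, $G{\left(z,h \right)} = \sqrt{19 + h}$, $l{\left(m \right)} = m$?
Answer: $\frac{\sqrt{19}}{506530} \approx 8.6054 \cdot 10^{-6}$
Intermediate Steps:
$s{\left(c \right)} = - 10 c^{3}$
$\frac{G{\left(3,l{\left(0 \right)} \right)}}{s{\left(-37 \right)}} = \frac{\sqrt{19 + 0}}{\left(-10\right) \left(-37\right)^{3}} = \frac{\sqrt{19}}{\left(-10\right) \left(-50653\right)} = \frac{\sqrt{19}}{506530}$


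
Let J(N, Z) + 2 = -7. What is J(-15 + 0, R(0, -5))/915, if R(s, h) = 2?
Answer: -3/305 ≈ -0.0098361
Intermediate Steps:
J(N, Z) = -9 (J(N, Z) = -2 - 7 = -9)
J(-15 + 0, R(0, -5))/915 = -9/915 = -9*1/915 = -3/305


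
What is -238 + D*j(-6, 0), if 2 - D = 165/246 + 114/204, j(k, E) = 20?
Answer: -155146/697 ≈ -222.59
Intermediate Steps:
D = 537/697 (D = 2 - (165/246 + 114/204) = 2 - (165*(1/246) + 114*(1/204)) = 2 - (55/82 + 19/34) = 2 - 1*857/697 = 2 - 857/697 = 537/697 ≈ 0.77044)
-238 + D*j(-6, 0) = -238 + (537/697)*20 = -238 + 10740/697 = -155146/697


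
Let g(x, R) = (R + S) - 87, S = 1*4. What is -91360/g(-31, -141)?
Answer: 2855/7 ≈ 407.86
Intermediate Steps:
S = 4
g(x, R) = -83 + R (g(x, R) = (R + 4) - 87 = (4 + R) - 87 = -83 + R)
-91360/g(-31, -141) = -91360/(-83 - 141) = -91360/(-224) = -91360*(-1/224) = 2855/7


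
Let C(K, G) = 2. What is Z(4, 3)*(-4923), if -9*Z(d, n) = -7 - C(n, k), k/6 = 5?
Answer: -4923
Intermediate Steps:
k = 30 (k = 6*5 = 30)
Z(d, n) = 1 (Z(d, n) = -(-7 - 1*2)/9 = -(-7 - 2)/9 = -⅑*(-9) = 1)
Z(4, 3)*(-4923) = 1*(-4923) = -4923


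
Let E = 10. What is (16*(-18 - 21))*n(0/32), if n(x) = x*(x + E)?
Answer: 0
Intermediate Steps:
n(x) = x*(10 + x) (n(x) = x*(x + 10) = x*(10 + x))
(16*(-18 - 21))*n(0/32) = (16*(-18 - 21))*((0/32)*(10 + 0/32)) = (16*(-39))*((0*(1/32))*(10 + 0*(1/32))) = -0*(10 + 0) = -0*10 = -624*0 = 0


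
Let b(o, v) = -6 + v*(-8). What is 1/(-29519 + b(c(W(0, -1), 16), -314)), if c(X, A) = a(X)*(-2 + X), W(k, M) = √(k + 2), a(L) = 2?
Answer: -1/27013 ≈ -3.7019e-5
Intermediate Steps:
W(k, M) = √(2 + k)
c(X, A) = -4 + 2*X (c(X, A) = 2*(-2 + X) = -4 + 2*X)
b(o, v) = -6 - 8*v
1/(-29519 + b(c(W(0, -1), 16), -314)) = 1/(-29519 + (-6 - 8*(-314))) = 1/(-29519 + (-6 + 2512)) = 1/(-29519 + 2506) = 1/(-27013) = -1/27013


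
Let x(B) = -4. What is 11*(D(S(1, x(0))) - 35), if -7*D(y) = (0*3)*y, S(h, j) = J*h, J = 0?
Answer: -385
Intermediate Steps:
S(h, j) = 0 (S(h, j) = 0*h = 0)
D(y) = 0 (D(y) = -0*3*y/7 = -0*y = -⅐*0 = 0)
11*(D(S(1, x(0))) - 35) = 11*(0 - 35) = 11*(-35) = -385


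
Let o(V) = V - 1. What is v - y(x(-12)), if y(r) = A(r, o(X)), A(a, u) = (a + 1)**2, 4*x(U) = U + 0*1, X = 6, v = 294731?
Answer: 294727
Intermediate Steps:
x(U) = U/4 (x(U) = (U + 0*1)/4 = (U + 0)/4 = U/4)
o(V) = -1 + V
A(a, u) = (1 + a)**2
y(r) = (1 + r)**2
v - y(x(-12)) = 294731 - (1 + (1/4)*(-12))**2 = 294731 - (1 - 3)**2 = 294731 - 1*(-2)**2 = 294731 - 1*4 = 294731 - 4 = 294727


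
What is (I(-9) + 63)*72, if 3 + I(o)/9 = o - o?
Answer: 2592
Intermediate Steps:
I(o) = -27 (I(o) = -27 + 9*(o - o) = -27 + 9*0 = -27 + 0 = -27)
(I(-9) + 63)*72 = (-27 + 63)*72 = 36*72 = 2592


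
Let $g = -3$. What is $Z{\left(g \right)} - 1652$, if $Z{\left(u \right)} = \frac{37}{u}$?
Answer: $- \frac{4993}{3} \approx -1664.3$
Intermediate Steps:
$Z{\left(g \right)} - 1652 = \frac{37}{-3} - 1652 = 37 \left(- \frac{1}{3}\right) - 1652 = - \frac{37}{3} - 1652 = - \frac{4993}{3}$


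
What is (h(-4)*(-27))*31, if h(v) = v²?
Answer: -13392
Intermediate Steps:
(h(-4)*(-27))*31 = ((-4)²*(-27))*31 = (16*(-27))*31 = -432*31 = -13392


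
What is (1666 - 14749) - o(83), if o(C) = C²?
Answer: -19972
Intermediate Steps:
(1666 - 14749) - o(83) = (1666 - 14749) - 1*83² = -13083 - 1*6889 = -13083 - 6889 = -19972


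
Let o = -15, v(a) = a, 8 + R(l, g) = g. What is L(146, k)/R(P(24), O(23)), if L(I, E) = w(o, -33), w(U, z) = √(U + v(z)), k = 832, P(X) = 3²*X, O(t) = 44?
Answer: I*√3/9 ≈ 0.19245*I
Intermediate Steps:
P(X) = 9*X
R(l, g) = -8 + g
w(U, z) = √(U + z)
L(I, E) = 4*I*√3 (L(I, E) = √(-15 - 33) = √(-48) = 4*I*√3)
L(146, k)/R(P(24), O(23)) = (4*I*√3)/(-8 + 44) = (4*I*√3)/36 = (4*I*√3)*(1/36) = I*√3/9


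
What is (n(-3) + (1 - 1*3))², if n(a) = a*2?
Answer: 64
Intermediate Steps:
n(a) = 2*a
(n(-3) + (1 - 1*3))² = (2*(-3) + (1 - 1*3))² = (-6 + (1 - 3))² = (-6 - 2)² = (-8)² = 64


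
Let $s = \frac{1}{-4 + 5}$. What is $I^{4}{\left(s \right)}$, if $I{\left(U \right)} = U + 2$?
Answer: $81$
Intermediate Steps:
$s = 1$ ($s = 1^{-1} = 1$)
$I{\left(U \right)} = 2 + U$
$I^{4}{\left(s \right)} = \left(2 + 1\right)^{4} = 3^{4} = 81$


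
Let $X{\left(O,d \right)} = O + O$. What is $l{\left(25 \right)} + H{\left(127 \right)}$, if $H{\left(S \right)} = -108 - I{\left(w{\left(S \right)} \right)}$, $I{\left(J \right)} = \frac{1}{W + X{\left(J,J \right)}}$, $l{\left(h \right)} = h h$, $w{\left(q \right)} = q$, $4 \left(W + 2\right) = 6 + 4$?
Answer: $\frac{263151}{509} \approx 517.0$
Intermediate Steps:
$X{\left(O,d \right)} = 2 O$
$W = \frac{1}{2}$ ($W = -2 + \frac{6 + 4}{4} = -2 + \frac{1}{4} \cdot 10 = -2 + \frac{5}{2} = \frac{1}{2} \approx 0.5$)
$l{\left(h \right)} = h^{2}$
$I{\left(J \right)} = \frac{1}{\frac{1}{2} + 2 J}$
$H{\left(S \right)} = -108 - \frac{2}{1 + 4 S}$
$l{\left(25 \right)} + H{\left(127 \right)} = 25^{2} + \frac{2 \left(-55 - 27432\right)}{1 + 4 \cdot 127} = 625 + \frac{2 \left(-55 - 27432\right)}{1 + 508} = 625 + 2 \cdot \frac{1}{509} \left(-27487\right) = 625 - \frac{54974}{509} = \frac{263151}{509}$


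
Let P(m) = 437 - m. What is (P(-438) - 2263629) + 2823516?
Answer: 560762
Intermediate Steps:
(P(-438) - 2263629) + 2823516 = ((437 - 1*(-438)) - 2263629) + 2823516 = ((437 + 438) - 2263629) + 2823516 = (875 - 2263629) + 2823516 = -2262754 + 2823516 = 560762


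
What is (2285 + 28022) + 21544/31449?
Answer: 953146387/31449 ≈ 30308.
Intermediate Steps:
(2285 + 28022) + 21544/31449 = 30307 + 21544*(1/31449) = 30307 + 21544/31449 = 953146387/31449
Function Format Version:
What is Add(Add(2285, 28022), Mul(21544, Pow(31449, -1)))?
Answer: Rational(953146387, 31449) ≈ 30308.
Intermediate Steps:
Add(Add(2285, 28022), Mul(21544, Pow(31449, -1))) = Add(30307, Mul(21544, Rational(1, 31449))) = Add(30307, Rational(21544, 31449)) = Rational(953146387, 31449)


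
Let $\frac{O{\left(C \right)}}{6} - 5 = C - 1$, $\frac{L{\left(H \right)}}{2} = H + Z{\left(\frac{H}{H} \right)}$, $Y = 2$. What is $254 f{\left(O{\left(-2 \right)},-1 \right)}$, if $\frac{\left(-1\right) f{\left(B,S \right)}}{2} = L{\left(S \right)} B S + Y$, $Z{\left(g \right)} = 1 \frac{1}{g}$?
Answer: $-1016$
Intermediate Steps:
$Z{\left(g \right)} = \frac{1}{g}$
$L{\left(H \right)} = 2 + 2 H$ ($L{\left(H \right)} = 2 \left(H + \frac{1}{H \frac{1}{H}}\right) = 2 \left(H + 1^{-1}\right) = 2 \left(H + 1\right) = 2 \left(1 + H\right) = 2 + 2 H$)
$O{\left(C \right)} = 24 + 6 C$ ($O{\left(C \right)} = 30 + 6 \left(C - 1\right) = 30 + 6 \left(-1 + C\right) = 30 + \left(-6 + 6 C\right) = 24 + 6 C$)
$f{\left(B,S \right)} = -4 - 2 B S \left(2 + 2 S\right)$ ($f{\left(B,S \right)} = - 2 \left(\left(2 + 2 S\right) B S + 2\right) = - 2 \left(B \left(2 + 2 S\right) S + 2\right) = - 2 \left(B S \left(2 + 2 S\right) + 2\right) = - 2 \left(2 + B S \left(2 + 2 S\right)\right) = -4 - 2 B S \left(2 + 2 S\right)$)
$254 f{\left(O{\left(-2 \right)},-1 \right)} = 254 \left(-4 - 4 \left(24 + 6 \left(-2\right)\right) \left(-1\right) \left(1 - 1\right)\right) = 254 \left(-4 - 4 \left(24 - 12\right) \left(-1\right) 0\right) = 254 \left(-4 - 48 \left(-1\right) 0\right) = 254 \left(-4 + 0\right) = 254 \left(-4\right) = -1016$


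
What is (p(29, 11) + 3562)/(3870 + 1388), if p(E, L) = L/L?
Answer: 3563/5258 ≈ 0.67763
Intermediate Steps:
p(E, L) = 1
(p(29, 11) + 3562)/(3870 + 1388) = (1 + 3562)/(3870 + 1388) = 3563/5258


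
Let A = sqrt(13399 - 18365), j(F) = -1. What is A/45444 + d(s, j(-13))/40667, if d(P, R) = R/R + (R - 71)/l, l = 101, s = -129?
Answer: 29/4107367 + I*sqrt(4966)/45444 ≈ 7.0605e-6 + 0.0015507*I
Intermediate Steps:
d(P, R) = 30/101 + R/101 (d(P, R) = R/R + (R - 71)/101 = 1 + (-71 + R)*(1/101) = 1 + (-71/101 + R/101) = 30/101 + R/101)
A = I*sqrt(4966) (A = sqrt(-4966) = I*sqrt(4966) ≈ 70.47*I)
A/45444 + d(s, j(-13))/40667 = (I*sqrt(4966))/45444 + (30/101 + (1/101)*(-1))/40667 = (I*sqrt(4966))*(1/45444) + (30/101 - 1/101)*(1/40667) = I*sqrt(4966)/45444 + (29/101)*(1/40667) = I*sqrt(4966)/45444 + 29/4107367 = 29/4107367 + I*sqrt(4966)/45444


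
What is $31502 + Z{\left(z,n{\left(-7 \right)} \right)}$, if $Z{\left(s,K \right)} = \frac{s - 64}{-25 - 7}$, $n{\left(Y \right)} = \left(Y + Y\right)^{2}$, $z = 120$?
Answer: $\frac{126001}{4} \approx 31500.0$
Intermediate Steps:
$n{\left(Y \right)} = 4 Y^{2}$ ($n{\left(Y \right)} = \left(2 Y\right)^{2} = 4 Y^{2}$)
$Z{\left(s,K \right)} = 2 - \frac{s}{32}$ ($Z{\left(s,K \right)} = \frac{-64 + s}{-32} = \left(-64 + s\right) \left(- \frac{1}{32}\right) = 2 - \frac{s}{32}$)
$31502 + Z{\left(z,n{\left(-7 \right)} \right)} = 31502 + \left(2 - \frac{15}{4}\right) = 31502 - \frac{7}{4} = \frac{126001}{4}$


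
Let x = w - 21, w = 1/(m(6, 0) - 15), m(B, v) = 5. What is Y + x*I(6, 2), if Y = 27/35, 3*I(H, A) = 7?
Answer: -10177/210 ≈ -48.462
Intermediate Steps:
I(H, A) = 7/3 (I(H, A) = (1/3)*7 = 7/3)
Y = 27/35 (Y = 27*(1/35) = 27/35 ≈ 0.77143)
w = -1/10 (w = 1/(5 - 15) = 1/(-10) = -1/10 ≈ -0.10000)
x = -211/10 (x = -1/10 - 21 = -211/10 ≈ -21.100)
Y + x*I(6, 2) = 27/35 - 211/10*7/3 = 27/35 - 1477/30 = -10177/210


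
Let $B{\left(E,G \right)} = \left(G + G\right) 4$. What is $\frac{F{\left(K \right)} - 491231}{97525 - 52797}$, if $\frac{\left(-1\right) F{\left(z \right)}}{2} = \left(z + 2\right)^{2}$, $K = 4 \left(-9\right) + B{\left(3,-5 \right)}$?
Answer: $- \frac{502183}{44728} \approx -11.227$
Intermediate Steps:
$B{\left(E,G \right)} = 8 G$ ($B{\left(E,G \right)} = 2 G 4 = 8 G$)
$K = -76$ ($K = 4 \left(-9\right) + 8 \left(-5\right) = -36 - 40 = -76$)
$F{\left(z \right)} = - 2 \left(2 + z\right)^{2}$ ($F{\left(z \right)} = - 2 \left(z + 2\right)^{2} = - 2 \left(2 + z\right)^{2}$)
$\frac{F{\left(K \right)} - 491231}{97525 - 52797} = \frac{- 2 \left(2 - 76\right)^{2} - 491231}{97525 - 52797} = \frac{- 2 \left(-74\right)^{2} - 491231}{44728} = \left(\left(-2\right) 5476 - 491231\right) \frac{1}{44728} = \left(-10952 - 491231\right) \frac{1}{44728} = \left(-502183\right) \frac{1}{44728} = - \frac{502183}{44728}$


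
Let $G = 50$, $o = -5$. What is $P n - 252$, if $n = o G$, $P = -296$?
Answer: $73748$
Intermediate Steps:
$n = -250$ ($n = \left(-5\right) 50 = -250$)
$P n - 252 = \left(-296\right) \left(-250\right) - 252 = 74000 - 252 = 73748$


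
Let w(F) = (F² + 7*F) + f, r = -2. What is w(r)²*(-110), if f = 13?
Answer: -990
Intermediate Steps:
w(F) = 13 + F² + 7*F (w(F) = (F² + 7*F) + 13 = 13 + F² + 7*F)
w(r)²*(-110) = (13 + (-2)² + 7*(-2))²*(-110) = (13 + 4 - 14)²*(-110) = 3²*(-110) = 9*(-110) = -990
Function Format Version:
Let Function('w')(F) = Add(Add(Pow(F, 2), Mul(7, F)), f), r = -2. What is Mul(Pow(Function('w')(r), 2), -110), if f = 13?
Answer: -990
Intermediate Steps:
Function('w')(F) = Add(13, Pow(F, 2), Mul(7, F)) (Function('w')(F) = Add(Add(Pow(F, 2), Mul(7, F)), 13) = Add(13, Pow(F, 2), Mul(7, F)))
Mul(Pow(Function('w')(r), 2), -110) = Mul(Pow(Add(13, Pow(-2, 2), Mul(7, -2)), 2), -110) = Mul(Pow(Add(13, 4, -14), 2), -110) = Mul(Pow(3, 2), -110) = Mul(9, -110) = -990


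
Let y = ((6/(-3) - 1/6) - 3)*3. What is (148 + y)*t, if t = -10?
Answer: -1325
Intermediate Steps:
y = -31/2 (y = ((6*(-⅓) - 1*⅙) - 3)*3 = ((-2 - ⅙) - 3)*3 = (-13/6 - 3)*3 = -31/6*3 = -31/2 ≈ -15.500)
(148 + y)*t = (148 - 31/2)*(-10) = (265/2)*(-10) = -1325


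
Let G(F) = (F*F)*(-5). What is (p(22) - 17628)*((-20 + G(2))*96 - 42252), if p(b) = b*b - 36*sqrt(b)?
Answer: 790201248 + 1659312*sqrt(22) ≈ 7.9798e+8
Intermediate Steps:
G(F) = -5*F**2 (G(F) = F**2*(-5) = -5*F**2)
p(b) = b**2 - 36*sqrt(b)
(p(22) - 17628)*((-20 + G(2))*96 - 42252) = ((22**2 - 36*sqrt(22)) - 17628)*((-20 - 5*2**2)*96 - 42252) = ((484 - 36*sqrt(22)) - 17628)*((-20 - 5*4)*96 - 42252) = (-17144 - 36*sqrt(22))*((-20 - 20)*96 - 42252) = (-17144 - 36*sqrt(22))*(-40*96 - 42252) = (-17144 - 36*sqrt(22))*(-3840 - 42252) = (-17144 - 36*sqrt(22))*(-46092) = 790201248 + 1659312*sqrt(22)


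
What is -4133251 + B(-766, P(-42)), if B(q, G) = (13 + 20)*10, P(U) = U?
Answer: -4132921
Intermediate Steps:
B(q, G) = 330 (B(q, G) = 33*10 = 330)
-4133251 + B(-766, P(-42)) = -4133251 + 330 = -4132921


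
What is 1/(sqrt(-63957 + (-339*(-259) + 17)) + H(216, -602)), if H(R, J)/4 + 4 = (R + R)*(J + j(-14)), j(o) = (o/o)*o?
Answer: -1064464/1133083583435 - sqrt(23861)/1133083583435 ≈ -9.3958e-7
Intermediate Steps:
j(o) = o (j(o) = 1*o = o)
H(R, J) = -16 + 8*R*(-14 + J) (H(R, J) = -16 + 4*((R + R)*(J - 14)) = -16 + 4*((2*R)*(-14 + J)) = -16 + 4*(2*R*(-14 + J)) = -16 + 8*R*(-14 + J))
1/(sqrt(-63957 + (-339*(-259) + 17)) + H(216, -602)) = 1/(sqrt(-63957 + (-339*(-259) + 17)) + (-16 - 112*216 + 8*(-602)*216)) = 1/(sqrt(-63957 + (87801 + 17)) + (-16 - 24192 - 1040256)) = 1/(sqrt(-63957 + 87818) - 1064464) = 1/(sqrt(23861) - 1064464) = 1/(-1064464 + sqrt(23861))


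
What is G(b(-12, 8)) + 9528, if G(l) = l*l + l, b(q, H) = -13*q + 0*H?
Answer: 34020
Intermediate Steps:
b(q, H) = -13*q (b(q, H) = -13*q + 0 = -13*q)
G(l) = l + l² (G(l) = l² + l = l + l²)
G(b(-12, 8)) + 9528 = (-13*(-12))*(1 - 13*(-12)) + 9528 = 156*(1 + 156) + 9528 = 156*157 + 9528 = 24492 + 9528 = 34020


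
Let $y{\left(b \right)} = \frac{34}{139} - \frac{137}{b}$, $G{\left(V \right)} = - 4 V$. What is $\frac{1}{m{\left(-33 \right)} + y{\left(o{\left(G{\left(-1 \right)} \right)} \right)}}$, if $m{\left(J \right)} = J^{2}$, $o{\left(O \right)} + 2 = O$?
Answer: $\frac{278}{283767} \approx 0.00097968$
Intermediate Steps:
$o{\left(O \right)} = -2 + O$
$y{\left(b \right)} = \frac{34}{139} - \frac{137}{b}$ ($y{\left(b \right)} = 34 \cdot \frac{1}{139} - \frac{137}{b} = \frac{34}{139} - \frac{137}{b}$)
$\frac{1}{m{\left(-33 \right)} + y{\left(o{\left(G{\left(-1 \right)} \right)} \right)}} = \frac{1}{\left(-33\right)^{2} + \left(\frac{34}{139} - \frac{137}{-2 - -4}\right)} = \frac{1}{1089 + \left(\frac{34}{139} - \frac{137}{-2 + 4}\right)} = \frac{1}{1089 + \left(\frac{34}{139} - \frac{137}{2}\right)} = \frac{1}{1089 - \frac{18975}{278}} = \frac{1}{\frac{283767}{278}} = \frac{278}{283767}$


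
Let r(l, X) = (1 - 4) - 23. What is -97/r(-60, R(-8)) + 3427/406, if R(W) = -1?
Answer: 32121/2639 ≈ 12.172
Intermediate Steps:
r(l, X) = -26 (r(l, X) = -3 - 23 = -26)
-97/r(-60, R(-8)) + 3427/406 = -97/(-26) + 3427/406 = -97*(-1/26) + 3427*(1/406) = 97/26 + 3427/406 = 32121/2639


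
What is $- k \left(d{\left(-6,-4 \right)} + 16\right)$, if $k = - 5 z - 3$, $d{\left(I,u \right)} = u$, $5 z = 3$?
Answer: $72$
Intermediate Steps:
$z = \frac{3}{5}$ ($z = \frac{1}{5} \cdot 3 = \frac{3}{5} \approx 0.6$)
$k = -6$ ($k = \left(-5\right) \frac{3}{5} - 3 = -3 - 3 = -6$)
$- k \left(d{\left(-6,-4 \right)} + 16\right) = - \left(-6\right) \left(-4 + 16\right) = - \left(-6\right) 12 = \left(-1\right) \left(-72\right) = 72$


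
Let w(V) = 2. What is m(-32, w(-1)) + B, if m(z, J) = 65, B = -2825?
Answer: -2760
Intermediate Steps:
m(-32, w(-1)) + B = 65 - 2825 = -2760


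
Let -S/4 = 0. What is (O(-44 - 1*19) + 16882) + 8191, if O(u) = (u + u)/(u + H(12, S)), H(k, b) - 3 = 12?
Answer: 200605/8 ≈ 25076.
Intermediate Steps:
S = 0 (S = -4*0 = 0)
H(k, b) = 15 (H(k, b) = 3 + 12 = 15)
O(u) = 2*u/(15 + u) (O(u) = (u + u)/(u + 15) = (2*u)/(15 + u) = 2*u/(15 + u))
(O(-44 - 1*19) + 16882) + 8191 = (2*(-44 - 1*19)/(15 + (-44 - 1*19)) + 16882) + 8191 = (2*(-44 - 19)/(15 + (-44 - 19)) + 16882) + 8191 = (2*(-63)/(15 - 63) + 16882) + 8191 = (2*(-63)/(-48) + 16882) + 8191 = (2*(-63)*(-1/48) + 16882) + 8191 = (21/8 + 16882) + 8191 = 135077/8 + 8191 = 200605/8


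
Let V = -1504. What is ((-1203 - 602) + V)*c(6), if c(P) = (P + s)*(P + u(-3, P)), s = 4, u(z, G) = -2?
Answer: -132360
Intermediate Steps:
c(P) = (-2 + P)*(4 + P) (c(P) = (P + 4)*(P - 2) = (4 + P)*(-2 + P) = (-2 + P)*(4 + P))
((-1203 - 602) + V)*c(6) = ((-1203 - 602) - 1504)*(-8 + 6² + 2*6) = (-1805 - 1504)*(-8 + 36 + 12) = -3309*40 = -132360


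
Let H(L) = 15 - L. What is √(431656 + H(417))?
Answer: √431254 ≈ 656.70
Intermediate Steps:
√(431656 + H(417)) = √(431656 + (15 - 1*417)) = √(431656 + (15 - 417)) = √(431656 - 402) = √431254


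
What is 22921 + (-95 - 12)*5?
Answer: 22386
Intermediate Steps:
22921 + (-95 - 12)*5 = 22921 - 107*5 = 22921 - 535 = 22386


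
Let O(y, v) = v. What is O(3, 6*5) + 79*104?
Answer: 8246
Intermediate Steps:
O(3, 6*5) + 79*104 = 6*5 + 79*104 = 30 + 8216 = 8246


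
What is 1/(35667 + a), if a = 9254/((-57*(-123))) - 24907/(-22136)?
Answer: 155195496/5535737225353 ≈ 2.8035e-5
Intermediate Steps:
a = 379469521/155195496 (a = 9254/7011 - 24907*(-1/22136) = 9254*(1/7011) + 24907/22136 = 9254/7011 + 24907/22136 = 379469521/155195496 ≈ 2.4451)
1/(35667 + a) = 1/(35667 + 379469521/155195496) = 1/(5535737225353/155195496) = 155195496/5535737225353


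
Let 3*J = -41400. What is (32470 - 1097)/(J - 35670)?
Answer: -31373/49470 ≈ -0.63418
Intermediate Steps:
J = -13800 (J = (⅓)*(-41400) = -13800)
(32470 - 1097)/(J - 35670) = (32470 - 1097)/(-13800 - 35670) = 31373/(-49470) = 31373*(-1/49470) = -31373/49470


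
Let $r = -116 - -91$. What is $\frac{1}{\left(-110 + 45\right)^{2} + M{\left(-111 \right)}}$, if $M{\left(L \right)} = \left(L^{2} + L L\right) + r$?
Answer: $\frac{1}{28842} \approx 3.4672 \cdot 10^{-5}$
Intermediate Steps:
$r = -25$ ($r = -116 + 91 = -25$)
$M{\left(L \right)} = -25 + 2 L^{2}$ ($M{\left(L \right)} = \left(L^{2} + L L\right) - 25 = \left(L^{2} + L^{2}\right) - 25 = 2 L^{2} - 25 = -25 + 2 L^{2}$)
$\frac{1}{\left(-110 + 45\right)^{2} + M{\left(-111 \right)}} = \frac{1}{\left(-110 + 45\right)^{2} - \left(25 - 2 \left(-111\right)^{2}\right)} = \frac{1}{\left(-65\right)^{2} + \left(-25 + 2 \cdot 12321\right)} = \frac{1}{4225 + \left(-25 + 24642\right)} = \frac{1}{4225 + 24617} = \frac{1}{28842}$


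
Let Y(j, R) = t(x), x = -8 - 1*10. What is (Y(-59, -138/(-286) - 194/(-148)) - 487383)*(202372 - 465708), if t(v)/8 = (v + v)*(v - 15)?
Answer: 125842744344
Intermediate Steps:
x = -18 (x = -8 - 10 = -18)
t(v) = 16*v*(-15 + v) (t(v) = 8*((v + v)*(v - 15)) = 8*((2*v)*(-15 + v)) = 8*(2*v*(-15 + v)) = 16*v*(-15 + v))
Y(j, R) = 9504 (Y(j, R) = 16*(-18)*(-15 - 18) = 16*(-18)*(-33) = 9504)
(Y(-59, -138/(-286) - 194/(-148)) - 487383)*(202372 - 465708) = (9504 - 487383)*(202372 - 465708) = -477879*(-263336) = 125842744344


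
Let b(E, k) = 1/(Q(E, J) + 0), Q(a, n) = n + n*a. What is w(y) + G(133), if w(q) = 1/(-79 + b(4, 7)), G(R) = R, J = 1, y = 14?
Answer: 52397/394 ≈ 132.99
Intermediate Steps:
Q(a, n) = n + a*n
b(E, k) = 1/(1 + E) (b(E, k) = 1/(1*(1 + E) + 0) = 1/((1 + E) + 0) = 1/(1 + E))
w(q) = -5/394 (w(q) = 1/(-79 + 1/(1 + 4)) = 1/(-79 + 1/5) = 1/(-394/5) = -5/394)
w(y) + G(133) = -5/394 + 133 = 52397/394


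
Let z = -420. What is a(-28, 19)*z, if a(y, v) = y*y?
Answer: -329280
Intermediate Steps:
a(y, v) = y**2
a(-28, 19)*z = (-28)**2*(-420) = 784*(-420) = -329280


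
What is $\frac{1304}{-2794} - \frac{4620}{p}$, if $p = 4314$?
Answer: $- \frac{1544478}{1004443} \approx -1.5376$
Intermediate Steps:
$\frac{1304}{-2794} - \frac{4620}{p} = \frac{1304}{-2794} - \frac{4620}{4314} = 1304 \left(- \frac{1}{2794}\right) - \frac{770}{719} = - \frac{652}{1397} - \frac{770}{719} = - \frac{1544478}{1004443}$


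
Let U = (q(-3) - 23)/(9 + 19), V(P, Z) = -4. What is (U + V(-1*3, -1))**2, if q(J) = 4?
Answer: 17161/784 ≈ 21.889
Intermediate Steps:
U = -19/28 (U = (4 - 23)/(9 + 19) = -19/28 ≈ -0.67857)
(U + V(-1*3, -1))**2 = (-19/28 - 4)**2 = (-131/28)**2 = 17161/784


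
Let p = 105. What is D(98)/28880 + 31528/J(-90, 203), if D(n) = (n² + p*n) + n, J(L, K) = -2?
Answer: -56905541/3610 ≈ -15763.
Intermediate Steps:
D(n) = n² + 106*n (D(n) = (n² + 105*n) + n = n² + 106*n)
D(98)/28880 + 31528/J(-90, 203) = (98*(106 + 98))/28880 + 31528/(-2) = (98*204)*(1/28880) + 31528*(-½) = 19992*(1/28880) - 15764 = 2499/3610 - 15764 = -56905541/3610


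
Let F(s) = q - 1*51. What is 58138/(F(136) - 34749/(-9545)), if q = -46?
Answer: -277463605/445558 ≈ -622.73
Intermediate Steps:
F(s) = -97 (F(s) = -46 - 1*51 = -46 - 51 = -97)
58138/(F(136) - 34749/(-9545)) = 58138/(-97 - 34749/(-9545)) = 58138/(-97 - 34749*(-1/9545)) = 58138/(-97 + 34749/9545) = 58138/(-891116/9545) = 58138*(-9545/891116) = -277463605/445558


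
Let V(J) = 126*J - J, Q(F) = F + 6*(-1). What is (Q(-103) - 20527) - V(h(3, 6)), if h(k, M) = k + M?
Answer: -21761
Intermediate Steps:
h(k, M) = M + k
Q(F) = -6 + F (Q(F) = F - 6 = -6 + F)
V(J) = 125*J
(Q(-103) - 20527) - V(h(3, 6)) = ((-6 - 103) - 20527) - 125*(6 + 3) = (-109 - 20527) - 125*9 = -20636 - 1*1125 = -20636 - 1125 = -21761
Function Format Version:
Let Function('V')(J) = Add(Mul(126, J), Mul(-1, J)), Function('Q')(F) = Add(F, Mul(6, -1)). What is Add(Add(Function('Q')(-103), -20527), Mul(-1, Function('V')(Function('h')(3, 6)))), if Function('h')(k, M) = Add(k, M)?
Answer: -21761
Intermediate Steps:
Function('h')(k, M) = Add(M, k)
Function('Q')(F) = Add(-6, F) (Function('Q')(F) = Add(F, -6) = Add(-6, F))
Function('V')(J) = Mul(125, J)
Add(Add(Function('Q')(-103), -20527), Mul(-1, Function('V')(Function('h')(3, 6)))) = Add(Add(Add(-6, -103), -20527), Mul(-1, Mul(125, Add(6, 3)))) = Add(Add(-109, -20527), Mul(-1, Mul(125, 9))) = Add(-20636, Mul(-1, 1125)) = Add(-20636, -1125) = -21761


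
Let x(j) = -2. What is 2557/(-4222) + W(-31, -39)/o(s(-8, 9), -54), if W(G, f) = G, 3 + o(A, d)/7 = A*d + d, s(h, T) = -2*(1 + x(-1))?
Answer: -2822453/4876410 ≈ -0.57880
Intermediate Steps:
s(h, T) = 2 (s(h, T) = -2*(1 - 2) = -2*(-1) = 2)
o(A, d) = -21 + 7*d + 7*A*d (o(A, d) = -21 + 7*(A*d + d) = -21 + 7*(d + A*d) = -21 + (7*d + 7*A*d) = -21 + 7*d + 7*A*d)
2557/(-4222) + W(-31, -39)/o(s(-8, 9), -54) = 2557/(-4222) - 31/(-21 + 7*(-54) + 7*2*(-54)) = 2557*(-1/4222) - 31/(-21 - 378 - 756) = -2557/4222 - 31/(-1155) = -2557/4222 - 31*(-1/1155) = -2557/4222 + 31/1155 = -2822453/4876410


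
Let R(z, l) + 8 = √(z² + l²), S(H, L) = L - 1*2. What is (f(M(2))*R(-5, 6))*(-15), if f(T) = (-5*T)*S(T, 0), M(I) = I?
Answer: 2400 - 300*√61 ≈ 56.925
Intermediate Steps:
S(H, L) = -2 + L (S(H, L) = L - 2 = -2 + L)
f(T) = 10*T (f(T) = (-5*T)*(-2 + 0) = -5*T*(-2) = 10*T)
R(z, l) = -8 + √(l² + z²) (R(z, l) = -8 + √(z² + l²) = -8 + √(l² + z²))
(f(M(2))*R(-5, 6))*(-15) = ((10*2)*(-8 + √(6² + (-5)²)))*(-15) = (20*(-8 + √(36 + 25)))*(-15) = (20*(-8 + √61))*(-15) = (-160 + 20*√61)*(-15) = 2400 - 300*√61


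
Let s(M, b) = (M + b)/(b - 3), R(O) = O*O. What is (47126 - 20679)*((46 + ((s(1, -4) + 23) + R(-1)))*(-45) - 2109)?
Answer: -977163756/7 ≈ -1.3959e+8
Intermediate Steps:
R(O) = O**2
s(M, b) = (M + b)/(-3 + b)
(47126 - 20679)*((46 + ((s(1, -4) + 23) + R(-1)))*(-45) - 2109) = (47126 - 20679)*((46 + (((1 - 4)/(-3 - 4) + 23) + (-1)**2))*(-45) - 2109) = 26447*((46 + ((-3/(-7) + 23) + 1))*(-45) - 2109) = 26447*((46 + ((-1/7*(-3) + 23) + 1))*(-45) - 2109) = 26447*((46 + ((3/7 + 23) + 1))*(-45) - 2109) = 26447*((46 + (164/7 + 1))*(-45) - 2109) = 26447*((46 + 171/7)*(-45) - 2109) = 26447*((493/7)*(-45) - 2109) = 26447*(-22185/7 - 2109) = 26447*(-36948/7) = -977163756/7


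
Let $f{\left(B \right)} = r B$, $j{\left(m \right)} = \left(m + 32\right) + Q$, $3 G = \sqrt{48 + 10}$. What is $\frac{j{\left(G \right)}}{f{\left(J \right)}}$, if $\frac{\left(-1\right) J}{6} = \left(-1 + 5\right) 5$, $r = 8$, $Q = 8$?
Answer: $- \frac{1}{24} - \frac{\sqrt{58}}{2880} \approx -0.044311$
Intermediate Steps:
$G = \frac{\sqrt{58}}{3}$ ($G = \frac{\sqrt{48 + 10}}{3} = \frac{\sqrt{58}}{3} \approx 2.5386$)
$j{\left(m \right)} = 40 + m$ ($j{\left(m \right)} = \left(m + 32\right) + 8 = \left(32 + m\right) + 8 = 40 + m$)
$J = -120$ ($J = - 6 \left(-1 + 5\right) 5 = - 6 \cdot 4 \cdot 5 = \left(-6\right) 20 = -120$)
$f{\left(B \right)} = 8 B$
$\frac{j{\left(G \right)}}{f{\left(J \right)}} = \frac{40 + \frac{\sqrt{58}}{3}}{8 \left(-120\right)} = \frac{40 + \frac{\sqrt{58}}{3}}{-960} = \left(40 + \frac{\sqrt{58}}{3}\right) \left(- \frac{1}{960}\right) = - \frac{1}{24} - \frac{\sqrt{58}}{2880}$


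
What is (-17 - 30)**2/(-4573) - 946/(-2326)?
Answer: -406038/5318399 ≈ -0.076346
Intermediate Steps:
(-17 - 30)**2/(-4573) - 946/(-2326) = (-47)**2*(-1/4573) - 946*(-1/2326) = 2209*(-1/4573) + 473/1163 = -2209/4573 + 473/1163 = -406038/5318399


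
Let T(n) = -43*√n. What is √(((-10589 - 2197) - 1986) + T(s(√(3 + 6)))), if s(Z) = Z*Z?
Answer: I*√14901 ≈ 122.07*I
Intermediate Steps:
s(Z) = Z²
√(((-10589 - 2197) - 1986) + T(s(√(3 + 6)))) = √(((-10589 - 2197) - 1986) - 43*√(3 + 6)) = √((-12786 - 1986) - 43*√((√9)²)) = √(-14772 - 43*√(3²)) = √(-14772 - 43*√9) = √(-14772 - 43*3) = √(-14772 - 129) = √(-14901) = I*√14901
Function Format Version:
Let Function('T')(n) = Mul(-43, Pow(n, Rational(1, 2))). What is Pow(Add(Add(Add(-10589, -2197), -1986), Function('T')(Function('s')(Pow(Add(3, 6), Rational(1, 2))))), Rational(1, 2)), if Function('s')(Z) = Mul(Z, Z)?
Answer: Mul(I, Pow(14901, Rational(1, 2))) ≈ Mul(122.07, I)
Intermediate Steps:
Function('s')(Z) = Pow(Z, 2)
Pow(Add(Add(Add(-10589, -2197), -1986), Function('T')(Function('s')(Pow(Add(3, 6), Rational(1, 2))))), Rational(1, 2)) = Pow(Add(Add(Add(-10589, -2197), -1986), Mul(-43, Pow(Pow(Pow(Add(3, 6), Rational(1, 2)), 2), Rational(1, 2)))), Rational(1, 2)) = Pow(Add(Add(-12786, -1986), Mul(-43, Pow(Pow(Pow(9, Rational(1, 2)), 2), Rational(1, 2)))), Rational(1, 2)) = Pow(Add(-14772, Mul(-43, Pow(Pow(3, 2), Rational(1, 2)))), Rational(1, 2)) = Pow(Add(-14772, Mul(-43, Pow(9, Rational(1, 2)))), Rational(1, 2)) = Pow(Add(-14772, Mul(-43, 3)), Rational(1, 2)) = Pow(Add(-14772, -129), Rational(1, 2)) = Pow(-14901, Rational(1, 2)) = Mul(I, Pow(14901, Rational(1, 2)))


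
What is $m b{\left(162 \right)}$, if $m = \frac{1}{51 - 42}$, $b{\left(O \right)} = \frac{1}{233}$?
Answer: $\frac{1}{2097} \approx 0.00047687$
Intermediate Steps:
$b{\left(O \right)} = \frac{1}{233}$
$m = \frac{1}{9} \approx 0.11111$
$m b{\left(162 \right)} = \frac{1}{9} \cdot \frac{1}{233} = \frac{1}{2097}$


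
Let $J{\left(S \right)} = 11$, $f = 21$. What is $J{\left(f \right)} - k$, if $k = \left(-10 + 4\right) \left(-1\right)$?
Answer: $5$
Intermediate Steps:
$k = 6$ ($k = \left(-6\right) \left(-1\right) = 6$)
$J{\left(f \right)} - k = 11 - 6 = 5$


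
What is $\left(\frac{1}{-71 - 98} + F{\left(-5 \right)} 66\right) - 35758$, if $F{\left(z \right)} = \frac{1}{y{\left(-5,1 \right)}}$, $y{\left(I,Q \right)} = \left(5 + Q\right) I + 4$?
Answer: $- \frac{6043532}{169} \approx -35761.0$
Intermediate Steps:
$y{\left(I,Q \right)} = 4 + I \left(5 + Q\right)$ ($y{\left(I,Q \right)} = I \left(5 + Q\right) + 4 = 4 + I \left(5 + Q\right)$)
$F{\left(z \right)} = - \frac{1}{26}$ ($F{\left(z \right)} = \frac{1}{4 + 5 \left(-5\right) - 5} = \frac{1}{4 - 25 - 5} = \frac{1}{-26} = - \frac{1}{26}$)
$\left(\frac{1}{-71 - 98} + F{\left(-5 \right)} 66\right) - 35758 = \left(\frac{1}{-71 - 98} - \frac{33}{13}\right) - 35758 = \left(\frac{1}{-169} - \frac{33}{13}\right) - 35758 = \left(- \frac{1}{169} - \frac{33}{13}\right) - 35758 = - \frac{430}{169} - 35758 = - \frac{6043532}{169}$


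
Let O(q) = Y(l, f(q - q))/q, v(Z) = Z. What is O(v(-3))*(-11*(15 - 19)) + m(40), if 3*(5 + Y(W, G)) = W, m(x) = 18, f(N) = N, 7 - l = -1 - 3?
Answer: 338/9 ≈ 37.556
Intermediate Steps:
l = 11 (l = 7 - (-1 - 3) = 7 - 1*(-4) = 7 + 4 = 11)
Y(W, G) = -5 + W/3
O(q) = -4/(3*q) (O(q) = (-5 + (⅓)*11)/q = (-5 + 11/3)/q = -4/(3*q))
O(v(-3))*(-11*(15 - 19)) + m(40) = (-4/3/(-3))*(-11*(15 - 19)) + 18 = (-4/3*(-⅓))*(-11*(-4)) + 18 = (4/9)*44 + 18 = 176/9 + 18 = 338/9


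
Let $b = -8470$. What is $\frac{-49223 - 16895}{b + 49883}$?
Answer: $- \frac{66118}{41413} \approx -1.5966$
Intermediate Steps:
$\frac{-49223 - 16895}{b + 49883} = \frac{-49223 - 16895}{-8470 + 49883} = - \frac{66118}{41413}$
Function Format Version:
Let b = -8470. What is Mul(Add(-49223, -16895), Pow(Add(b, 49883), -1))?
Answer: Rational(-66118, 41413) ≈ -1.5966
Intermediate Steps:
Mul(Add(-49223, -16895), Pow(Add(b, 49883), -1)) = Mul(Add(-49223, -16895), Pow(Add(-8470, 49883), -1)) = Mul(-66118, Pow(41413, -1)) = Mul(-66118, Rational(1, 41413)) = Rational(-66118, 41413)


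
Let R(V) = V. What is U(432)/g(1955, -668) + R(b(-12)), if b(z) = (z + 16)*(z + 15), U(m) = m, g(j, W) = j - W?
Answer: 31908/2623 ≈ 12.165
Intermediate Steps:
b(z) = (15 + z)*(16 + z) (b(z) = (16 + z)*(15 + z) = (15 + z)*(16 + z))
U(432)/g(1955, -668) + R(b(-12)) = 432/(1955 - 1*(-668)) + (240 + (-12)² + 31*(-12)) = 432/(1955 + 668) + (240 + 144 - 372) = 432/2623 + 12 = 31908/2623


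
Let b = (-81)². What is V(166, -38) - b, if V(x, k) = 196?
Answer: -6365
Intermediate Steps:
b = 6561
V(166, -38) - b = 196 - 1*6561 = 196 - 6561 = -6365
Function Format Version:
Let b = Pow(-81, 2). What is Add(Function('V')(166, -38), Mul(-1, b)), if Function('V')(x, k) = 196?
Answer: -6365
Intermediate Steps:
b = 6561
Add(Function('V')(166, -38), Mul(-1, b)) = Add(196, Mul(-1, 6561)) = Add(196, -6561) = -6365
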